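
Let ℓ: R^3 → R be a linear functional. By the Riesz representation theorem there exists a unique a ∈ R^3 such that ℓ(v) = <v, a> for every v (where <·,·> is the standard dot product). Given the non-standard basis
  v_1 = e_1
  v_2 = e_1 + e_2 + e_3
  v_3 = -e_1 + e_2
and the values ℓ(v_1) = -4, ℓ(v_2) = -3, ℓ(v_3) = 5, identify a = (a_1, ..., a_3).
a = (-4, 1, 0)

Write a = (a_1, ..., a_3) in the standard basis. For each basis vector v_i, ℓ(v_i) = <v_i, a> is a linear equation in the a_j's. Collect the n equations into a matrix system V a = ℓ, where row i of V is v_i (expressed in the standard basis). Since V is invertible (lower-triangular with 1s on the diagonal, up to permutation), solve by back-substitution:
  V =
[[1, 0, 0],
 [1, 1, 1],
 [-1, 1, 0]]
  V a = (-4, -3, 5)
Solving gives a = (-4, 1, 0).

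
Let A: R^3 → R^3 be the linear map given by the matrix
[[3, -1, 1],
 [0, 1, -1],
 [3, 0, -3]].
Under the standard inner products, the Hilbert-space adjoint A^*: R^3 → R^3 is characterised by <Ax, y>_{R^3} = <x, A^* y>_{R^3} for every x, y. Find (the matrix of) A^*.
A^* = A^T =
[[3, 0, 3],
 [-1, 1, 0],
 [1, -1, -3]]

For real matrices with standard dot products, the defining identity <Ax, y> = <x, A^* y> gives (Ax)^T y = x^T (A^*) y, i.e. x^T A^T y = x^T (A^*) y. Since this holds for all x, y, we must have A^* = A^T. Therefore
A^* =
[[3, 0, 3],
 [-1, 1, 0],
 [1, -1, -3]].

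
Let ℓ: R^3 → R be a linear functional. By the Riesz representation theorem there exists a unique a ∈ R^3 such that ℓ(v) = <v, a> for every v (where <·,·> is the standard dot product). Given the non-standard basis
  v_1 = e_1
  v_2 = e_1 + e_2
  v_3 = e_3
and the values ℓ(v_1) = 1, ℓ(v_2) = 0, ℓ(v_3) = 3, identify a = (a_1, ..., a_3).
a = (1, -1, 3)

Write a = (a_1, ..., a_3) in the standard basis. For each basis vector v_i, ℓ(v_i) = <v_i, a> is a linear equation in the a_j's. Collect the n equations into a matrix system V a = ℓ, where row i of V is v_i (expressed in the standard basis). Since V is invertible (lower-triangular with 1s on the diagonal, up to permutation), solve by back-substitution:
  V =
[[1, 0, 0],
 [1, 1, 0],
 [0, 0, 1]]
  V a = (1, 0, 3)
Solving gives a = (1, -1, 3).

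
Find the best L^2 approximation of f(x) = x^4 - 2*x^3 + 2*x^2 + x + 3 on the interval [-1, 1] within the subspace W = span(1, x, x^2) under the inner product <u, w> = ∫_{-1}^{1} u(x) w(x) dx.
g(x) = 20*x^2/7 - x/5 + 102/35

The best approximation g ∈ W is the orthogonal projection of f onto W. Writing g = a_0 + a_1 x + a_2 x^2, the coefficients solve the normal equations G · a = b where
  G_{ij} = <φ_i, φ_j> and b_i = <f, φ_i>, with φ_0 = 1, φ_1 = x, φ_2 = x^2.
G =
  [2, 0, 2/3]
  [0, 2/3, 0]
  [2/3, 0, 2/5],
b = (116/15, -2/15, 108/35).
Solving gives a_0 = 102/35, a_1 = -1/5, a_2 = 20/7, so
  g(x) = 20*x^2/7 - x/5 + 102/35.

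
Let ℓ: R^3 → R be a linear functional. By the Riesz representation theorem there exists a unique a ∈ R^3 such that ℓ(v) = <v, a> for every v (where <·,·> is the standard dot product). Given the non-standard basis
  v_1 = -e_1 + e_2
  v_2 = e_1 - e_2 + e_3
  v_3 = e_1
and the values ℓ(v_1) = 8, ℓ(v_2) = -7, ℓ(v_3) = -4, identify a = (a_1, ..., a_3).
a = (-4, 4, 1)

Write a = (a_1, ..., a_3) in the standard basis. For each basis vector v_i, ℓ(v_i) = <v_i, a> is a linear equation in the a_j's. Collect the n equations into a matrix system V a = ℓ, where row i of V is v_i (expressed in the standard basis). Since V is invertible (lower-triangular with 1s on the diagonal, up to permutation), solve by back-substitution:
  V =
[[-1, 1, 0],
 [1, -1, 1],
 [1, 0, 0]]
  V a = (8, -7, -4)
Solving gives a = (-4, 4, 1).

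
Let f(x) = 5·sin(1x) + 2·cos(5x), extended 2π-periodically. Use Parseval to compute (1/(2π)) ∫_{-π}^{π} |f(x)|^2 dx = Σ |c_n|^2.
Σ |c_n|^2 = 29/2

Expand |f|^2 and use orthogonality of {sin(nx), cos(mx)} on [-π, π]:
  ∫_{-π}^{π} sin(nx)^2 dx = π, ∫ cos(mx)^2 dx = π, and cross terms integrate to 0.
So ∫_{-π}^{π} f(x)^2 dx = 5^2 · π + 2^2 · π = (25 + 4)π.
Divide by 2π: (25 + 4)/2 = 29/2.
By Parseval, this equals Σ |c_n|^2.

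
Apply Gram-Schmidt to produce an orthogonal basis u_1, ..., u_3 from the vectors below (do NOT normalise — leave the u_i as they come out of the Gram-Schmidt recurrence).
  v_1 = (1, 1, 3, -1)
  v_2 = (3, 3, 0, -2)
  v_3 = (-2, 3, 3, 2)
Orthogonal basis:
  u_1 = (1, 1, 3, -1)
  u_2 = (7/3, 7/3, -2, -4/3)
  u_3 = (-89/50, 161/50, 6/25, 54/25)

Apply the Gram-Schmidt recurrence
  u_1 = v_1
  u_i = v_i − Σ_{j<i} ((v_i · u_j) / (u_j · u_j)) · u_j.

Step by step this gives:
  u_1 = (1, 1, 3, -1)
  u_2 = (7/3, 7/3, -2, -4/3)
  u_3 = (-89/50, 161/50, 6/25, 54/25)

Orthogonality check:
  u_2 · u_1 = 0 (should be 0)
  u_3 · u_1 = 0 (should be 0)
  u_3 · u_2 = 0 (should be 0)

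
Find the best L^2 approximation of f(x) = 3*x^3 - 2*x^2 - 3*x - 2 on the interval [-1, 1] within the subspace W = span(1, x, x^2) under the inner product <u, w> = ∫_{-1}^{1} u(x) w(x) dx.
g(x) = -2*x^2 - 6*x/5 - 2

The best approximation g ∈ W is the orthogonal projection of f onto W. Writing g = a_0 + a_1 x + a_2 x^2, the coefficients solve the normal equations G · a = b where
  G_{ij} = <φ_i, φ_j> and b_i = <f, φ_i>, with φ_0 = 1, φ_1 = x, φ_2 = x^2.
G =
  [2, 0, 2/3]
  [0, 2/3, 0]
  [2/3, 0, 2/5],
b = (-16/3, -4/5, -32/15).
Solving gives a_0 = -2, a_1 = -6/5, a_2 = -2, so
  g(x) = -2*x^2 - 6*x/5 - 2.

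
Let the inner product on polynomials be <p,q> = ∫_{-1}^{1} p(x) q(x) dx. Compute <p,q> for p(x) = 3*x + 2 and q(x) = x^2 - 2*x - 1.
<p,q> = -20/3

Expand the product: p(x)·q(x) = 3*x^3 - 4*x^2 - 7*x - 2.
∫_{-1}^{1} of each monomial x^k gives [2/(k+1) if k even, 0 if k odd]. Integrating term-by-term (or equivalently evaluating the antiderivative F(x) = 3*x^4/4 - 4*x^3/3 - 7*x^2/2 - 2*x at the endpoints):
  F(1) − F(−1) = -73/12 − (7/12) = -20/3.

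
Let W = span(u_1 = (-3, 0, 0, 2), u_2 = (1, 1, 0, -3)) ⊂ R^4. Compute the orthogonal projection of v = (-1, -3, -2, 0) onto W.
proj_W(v) = (-8/31, -25/62, 0, 69/62)

Set up U = [u_1 | ... | u_2] ∈ R^(4×2). The projector onto W = col(U) is P = U (U^T U)^(-1) U^T.
Compute U^T U =
  [13, -9]
  [-9, 11],
and U^T v = (3, -4).
Solve U^T U · c = U^T v for the coefficients: c = (-3/62, -25/62). The projection is proj_W(v) = U c.
Check: (v - proj_W(v)) · u_1 = 0  (should be 0).
Check: (v - proj_W(v)) · u_2 = 0  (should be 0).
Result: proj_W(v) = (-8/31, -25/62, 0, 69/62).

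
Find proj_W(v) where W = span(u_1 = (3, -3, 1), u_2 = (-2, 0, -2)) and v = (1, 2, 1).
proj_W(v) = (5/11, 18/11, 17/11)

Set up U = [u_1 | ... | u_2] ∈ R^(3×2). The projector onto W = col(U) is P = U (U^T U)^(-1) U^T.
Compute U^T U =
  [19, -8]
  [-8, 8],
and U^T v = (-2, -4).
Solve U^T U · c = U^T v for the coefficients: c = (-6/11, -23/22). The projection is proj_W(v) = U c.
Check: (v - proj_W(v)) · u_1 = 0  (should be 0).
Check: (v - proj_W(v)) · u_2 = 0  (should be 0).
Result: proj_W(v) = (5/11, 18/11, 17/11).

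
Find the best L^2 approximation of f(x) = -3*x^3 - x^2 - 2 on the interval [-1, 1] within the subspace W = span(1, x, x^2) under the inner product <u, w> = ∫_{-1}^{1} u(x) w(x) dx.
g(x) = -x^2 - 9*x/5 - 2

The best approximation g ∈ W is the orthogonal projection of f onto W. Writing g = a_0 + a_1 x + a_2 x^2, the coefficients solve the normal equations G · a = b where
  G_{ij} = <φ_i, φ_j> and b_i = <f, φ_i>, with φ_0 = 1, φ_1 = x, φ_2 = x^2.
G =
  [2, 0, 2/3]
  [0, 2/3, 0]
  [2/3, 0, 2/5],
b = (-14/3, -6/5, -26/15).
Solving gives a_0 = -2, a_1 = -9/5, a_2 = -1, so
  g(x) = -x^2 - 9*x/5 - 2.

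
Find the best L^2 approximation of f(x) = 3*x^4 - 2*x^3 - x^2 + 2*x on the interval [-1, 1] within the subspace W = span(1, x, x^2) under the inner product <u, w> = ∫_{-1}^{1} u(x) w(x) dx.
g(x) = 11*x^2/7 + 4*x/5 - 9/35

The best approximation g ∈ W is the orthogonal projection of f onto W. Writing g = a_0 + a_1 x + a_2 x^2, the coefficients solve the normal equations G · a = b where
  G_{ij} = <φ_i, φ_j> and b_i = <f, φ_i>, with φ_0 = 1, φ_1 = x, φ_2 = x^2.
G =
  [2, 0, 2/3]
  [0, 2/3, 0]
  [2/3, 0, 2/5],
b = (8/15, 8/15, 16/35).
Solving gives a_0 = -9/35, a_1 = 4/5, a_2 = 11/7, so
  g(x) = 11*x^2/7 + 4*x/5 - 9/35.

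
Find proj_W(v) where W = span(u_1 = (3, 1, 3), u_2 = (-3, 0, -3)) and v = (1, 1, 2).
proj_W(v) = (3/2, 1, 3/2)

Set up U = [u_1 | ... | u_2] ∈ R^(3×2). The projector onto W = col(U) is P = U (U^T U)^(-1) U^T.
Compute U^T U =
  [19, -18]
  [-18, 18],
and U^T v = (10, -9).
Solve U^T U · c = U^T v for the coefficients: c = (1, 1/2). The projection is proj_W(v) = U c.
Check: (v - proj_W(v)) · u_1 = 0  (should be 0).
Check: (v - proj_W(v)) · u_2 = 0  (should be 0).
Result: proj_W(v) = (3/2, 1, 3/2).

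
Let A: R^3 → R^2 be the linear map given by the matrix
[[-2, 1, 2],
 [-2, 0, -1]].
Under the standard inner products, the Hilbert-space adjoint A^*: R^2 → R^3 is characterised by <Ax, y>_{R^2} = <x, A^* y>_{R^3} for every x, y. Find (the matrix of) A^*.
A^* = A^T =
[[-2, -2],
 [1, 0],
 [2, -1]]

For real matrices with standard dot products, the defining identity <Ax, y> = <x, A^* y> gives (Ax)^T y = x^T (A^*) y, i.e. x^T A^T y = x^T (A^*) y. Since this holds for all x, y, we must have A^* = A^T. Therefore
A^* =
[[-2, -2],
 [1, 0],
 [2, -1]].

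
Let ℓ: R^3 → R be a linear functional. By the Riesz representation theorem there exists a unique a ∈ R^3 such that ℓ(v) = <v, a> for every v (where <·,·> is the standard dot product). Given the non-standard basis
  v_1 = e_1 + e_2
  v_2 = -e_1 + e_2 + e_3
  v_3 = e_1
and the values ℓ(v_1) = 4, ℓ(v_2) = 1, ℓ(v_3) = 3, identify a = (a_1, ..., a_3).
a = (3, 1, 3)

Write a = (a_1, ..., a_3) in the standard basis. For each basis vector v_i, ℓ(v_i) = <v_i, a> is a linear equation in the a_j's. Collect the n equations into a matrix system V a = ℓ, where row i of V is v_i (expressed in the standard basis). Since V is invertible (lower-triangular with 1s on the diagonal, up to permutation), solve by back-substitution:
  V =
[[1, 1, 0],
 [-1, 1, 1],
 [1, 0, 0]]
  V a = (4, 1, 3)
Solving gives a = (3, 1, 3).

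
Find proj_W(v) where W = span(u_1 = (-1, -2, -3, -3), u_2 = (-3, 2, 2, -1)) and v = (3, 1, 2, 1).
proj_W(v) = (356/199, 120/199, 254/199, 476/199)

Set up U = [u_1 | ... | u_2] ∈ R^(4×2). The projector onto W = col(U) is P = U (U^T U)^(-1) U^T.
Compute U^T U =
  [23, -4]
  [-4, 18],
and U^T v = (-14, -4).
Solve U^T U · c = U^T v for the coefficients: c = (-134/199, -74/199). The projection is proj_W(v) = U c.
Check: (v - proj_W(v)) · u_1 = 0  (should be 0).
Check: (v - proj_W(v)) · u_2 = 0  (should be 0).
Result: proj_W(v) = (356/199, 120/199, 254/199, 476/199).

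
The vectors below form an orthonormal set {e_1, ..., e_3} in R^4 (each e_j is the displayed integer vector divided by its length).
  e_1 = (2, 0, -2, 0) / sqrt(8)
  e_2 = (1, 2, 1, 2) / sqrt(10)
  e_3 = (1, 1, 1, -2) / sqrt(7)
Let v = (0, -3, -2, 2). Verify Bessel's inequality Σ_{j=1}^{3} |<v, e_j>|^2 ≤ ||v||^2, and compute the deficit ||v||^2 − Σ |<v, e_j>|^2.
Σ |<v, e_j>|^2 = 531/35; ||v||^2 = 17; deficit = 64/35

Write each e_j = u_j / sqrt(<u_j, u_j>) where u_j is the displayed integer vector. Then <v, e_j> = <v, u_j> / sqrt(<u_j, u_j>), so |<v, e_j>|^2 = <v, u_j>^2 / <u_j, u_j>.
Coefficients: <v, e_1> = 4/sqrt(8), <v, e_2> = -4/sqrt(10), <v, e_3> = -9/sqrt(7).
Square and sum: Σ |<v, e_j>|^2 = 531/35.
Compute ||v||^2 = v·v = 17.
Deficit = 17 − 531/35 = 64/35 ≥ 0, confirming Bessel's inequality. (The deficit equals ||v − Σ <v,e_j> e_j||^2, the squared distance from v to span{e_j}.)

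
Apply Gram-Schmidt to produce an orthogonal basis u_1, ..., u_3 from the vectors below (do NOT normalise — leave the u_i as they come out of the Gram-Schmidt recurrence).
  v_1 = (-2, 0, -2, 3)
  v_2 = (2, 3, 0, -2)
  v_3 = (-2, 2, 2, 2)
Orthogonal basis:
  u_1 = (-2, 0, -2, 3)
  u_2 = (14/17, 3, -20/17, -4/17)
  u_3 = (-38/27, 100/63, 542/189, 184/189)

Apply the Gram-Schmidt recurrence
  u_1 = v_1
  u_i = v_i − Σ_{j<i} ((v_i · u_j) / (u_j · u_j)) · u_j.

Step by step this gives:
  u_1 = (-2, 0, -2, 3)
  u_2 = (14/17, 3, -20/17, -4/17)
  u_3 = (-38/27, 100/63, 542/189, 184/189)

Orthogonality check:
  u_2 · u_1 = 0 (should be 0)
  u_3 · u_1 = 0 (should be 0)
  u_3 · u_2 = 0 (should be 0)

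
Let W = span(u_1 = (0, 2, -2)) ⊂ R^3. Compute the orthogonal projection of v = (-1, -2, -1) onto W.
proj_W(v) = (0, -1/2, 1/2)

Set up U = [u_1 | ... | u_1] ∈ R^(3×1). The projector onto W = col(U) is P = U (U^T U)^(-1) U^T.
Compute U^T U =
  [8],
and U^T v = (-2).
Solve U^T U · c = U^T v for the coefficients: c = (-1/4). The projection is proj_W(v) = U c.
Check: (v - proj_W(v)) · u_1 = 0  (should be 0).
Result: proj_W(v) = (0, -1/2, 1/2).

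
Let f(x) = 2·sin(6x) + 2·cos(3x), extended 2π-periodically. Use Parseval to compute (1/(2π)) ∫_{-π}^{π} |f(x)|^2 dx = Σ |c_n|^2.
Σ |c_n|^2 = 4

Expand |f|^2 and use orthogonality of {sin(nx), cos(mx)} on [-π, π]:
  ∫_{-π}^{π} sin(nx)^2 dx = π, ∫ cos(mx)^2 dx = π, and cross terms integrate to 0.
So ∫_{-π}^{π} f(x)^2 dx = 2^2 · π + 2^2 · π = (4 + 4)π.
Divide by 2π: (4 + 4)/2 = 4.
By Parseval, this equals Σ |c_n|^2.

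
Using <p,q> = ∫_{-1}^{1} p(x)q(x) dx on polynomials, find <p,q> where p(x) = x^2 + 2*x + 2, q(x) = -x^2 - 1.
<p,q> = -32/5

Expand the product: p(x)·q(x) = -x^4 - 2*x^3 - 3*x^2 - 2*x - 2.
∫_{-1}^{1} of each monomial x^k gives [2/(k+1) if k even, 0 if k odd]. Integrating term-by-term (or equivalently evaluating the antiderivative F(x) = -x^5/5 - x^4/2 - x^3 - x^2 - 2*x at the endpoints):
  F(1) − F(−1) = -47/10 − (17/10) = -32/5.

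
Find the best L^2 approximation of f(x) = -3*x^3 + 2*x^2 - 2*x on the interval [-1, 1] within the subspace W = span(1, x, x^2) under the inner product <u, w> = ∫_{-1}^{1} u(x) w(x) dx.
g(x) = 2*x^2 - 19*x/5

The best approximation g ∈ W is the orthogonal projection of f onto W. Writing g = a_0 + a_1 x + a_2 x^2, the coefficients solve the normal equations G · a = b where
  G_{ij} = <φ_i, φ_j> and b_i = <f, φ_i>, with φ_0 = 1, φ_1 = x, φ_2 = x^2.
G =
  [2, 0, 2/3]
  [0, 2/3, 0]
  [2/3, 0, 2/5],
b = (4/3, -38/15, 4/5).
Solving gives a_0 = 0, a_1 = -19/5, a_2 = 2, so
  g(x) = 2*x^2 - 19*x/5.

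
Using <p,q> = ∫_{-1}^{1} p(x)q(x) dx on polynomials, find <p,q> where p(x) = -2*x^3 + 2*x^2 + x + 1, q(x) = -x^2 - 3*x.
<p,q> = -16/15

Expand the product: p(x)·q(x) = 2*x^5 + 4*x^4 - 7*x^3 - 4*x^2 - 3*x.
∫_{-1}^{1} of each monomial x^k gives [2/(k+1) if k even, 0 if k odd]. Integrating term-by-term (or equivalently evaluating the antiderivative F(x) = x^6/3 + 4*x^5/5 - 7*x^4/4 - 4*x^3/3 - 3*x^2/2 at the endpoints):
  F(1) − F(−1) = -69/20 − (-143/60) = -16/15.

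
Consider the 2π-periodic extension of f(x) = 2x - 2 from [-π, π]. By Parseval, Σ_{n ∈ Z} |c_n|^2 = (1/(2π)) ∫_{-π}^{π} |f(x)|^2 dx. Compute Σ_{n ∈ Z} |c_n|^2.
Σ |c_n|^2 = 4π^2/3 + 4

Expand and integrate term by term over [-π, π]:
  ∫ (2x)^2 dx = 4·(2π^3/3); ∫ 2·2·(-2)·x dx = 0 (odd integrand); ∫ (-2)^2 dx = 4·2π.
So (1/(2π)) ∫_{-π}^{π} (2x - 2)^2 dx = 4π^2/3 + 4 = 4π^2/3 + 4.
Parseval ⇒ Σ |c_n|^2 = 4π^2/3 + 4.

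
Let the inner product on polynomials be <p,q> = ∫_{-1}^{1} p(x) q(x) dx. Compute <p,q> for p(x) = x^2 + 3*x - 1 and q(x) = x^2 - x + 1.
<p,q> = -18/5

Expand the product: p(x)·q(x) = x^4 + 2*x^3 - 3*x^2 + 4*x - 1.
∫_{-1}^{1} of each monomial x^k gives [2/(k+1) if k even, 0 if k odd]. Integrating term-by-term (or equivalently evaluating the antiderivative F(x) = x^5/5 + x^4/2 - x^3 + 2*x^2 - x at the endpoints):
  F(1) − F(−1) = 7/10 − (43/10) = -18/5.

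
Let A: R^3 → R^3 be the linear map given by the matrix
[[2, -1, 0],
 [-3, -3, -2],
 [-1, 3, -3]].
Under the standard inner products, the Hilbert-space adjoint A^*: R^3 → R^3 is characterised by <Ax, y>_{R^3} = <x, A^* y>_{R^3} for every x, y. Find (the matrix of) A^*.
A^* = A^T =
[[2, -3, -1],
 [-1, -3, 3],
 [0, -2, -3]]

For real matrices with standard dot products, the defining identity <Ax, y> = <x, A^* y> gives (Ax)^T y = x^T (A^*) y, i.e. x^T A^T y = x^T (A^*) y. Since this holds for all x, y, we must have A^* = A^T. Therefore
A^* =
[[2, -3, -1],
 [-1, -3, 3],
 [0, -2, -3]].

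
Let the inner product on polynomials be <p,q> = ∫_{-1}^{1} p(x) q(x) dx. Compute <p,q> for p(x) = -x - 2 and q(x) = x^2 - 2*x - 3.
<p,q> = 12

Expand the product: p(x)·q(x) = -x^3 + 7*x + 6.
∫_{-1}^{1} of each monomial x^k gives [2/(k+1) if k even, 0 if k odd]. Integrating term-by-term (or equivalently evaluating the antiderivative F(x) = -x^4/4 + 7*x^2/2 + 6*x at the endpoints):
  F(1) − F(−1) = 37/4 − (-11/4) = 12.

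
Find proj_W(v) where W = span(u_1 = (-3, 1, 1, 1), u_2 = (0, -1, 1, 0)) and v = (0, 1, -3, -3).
proj_W(v) = (5/4, 19/12, -29/12, -5/12)

Set up U = [u_1 | ... | u_2] ∈ R^(4×2). The projector onto W = col(U) is P = U (U^T U)^(-1) U^T.
Compute U^T U =
  [12, 0]
  [0, 2],
and U^T v = (-5, -4).
Solve U^T U · c = U^T v for the coefficients: c = (-5/12, -2). The projection is proj_W(v) = U c.
Check: (v - proj_W(v)) · u_1 = 0  (should be 0).
Check: (v - proj_W(v)) · u_2 = 0  (should be 0).
Result: proj_W(v) = (5/4, 19/12, -29/12, -5/12).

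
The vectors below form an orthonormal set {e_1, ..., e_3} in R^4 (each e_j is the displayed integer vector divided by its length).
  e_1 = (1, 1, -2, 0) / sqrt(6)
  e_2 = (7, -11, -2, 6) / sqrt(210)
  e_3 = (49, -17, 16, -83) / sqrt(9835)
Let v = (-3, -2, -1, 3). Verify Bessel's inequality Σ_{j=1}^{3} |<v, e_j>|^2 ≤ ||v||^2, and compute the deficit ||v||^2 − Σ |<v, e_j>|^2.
Σ |<v, e_j>|^2 = 5094/281; ||v||^2 = 23; deficit = 1369/281

Write each e_j = u_j / sqrt(<u_j, u_j>) where u_j is the displayed integer vector. Then <v, e_j> = <v, u_j> / sqrt(<u_j, u_j>), so |<v, e_j>|^2 = <v, u_j>^2 / <u_j, u_j>.
Coefficients: <v, e_1> = -3/sqrt(6), <v, e_2> = 21/sqrt(210), <v, e_3> = -378/sqrt(9835).
Square and sum: Σ |<v, e_j>|^2 = 5094/281.
Compute ||v||^2 = v·v = 23.
Deficit = 23 − 5094/281 = 1369/281 ≥ 0, confirming Bessel's inequality. (The deficit equals ||v − Σ <v,e_j> e_j||^2, the squared distance from v to span{e_j}.)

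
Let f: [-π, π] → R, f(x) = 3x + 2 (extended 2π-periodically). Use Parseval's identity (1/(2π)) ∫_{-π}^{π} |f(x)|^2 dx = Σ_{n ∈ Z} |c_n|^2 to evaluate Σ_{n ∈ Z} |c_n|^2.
Σ |c_n|^2 = 3π^2 + 4

Expand and integrate term by term over [-π, π]:
  ∫ (3x)^2 dx = 9·(2π^3/3); ∫ 2·3·(2)·x dx = 0 (odd integrand); ∫ 2^2 dx = 4·2π.
So (1/(2π)) ∫_{-π}^{π} (3x + 2)^2 dx = 9π^2/3 + 4 = 3π^2 + 4.
Parseval ⇒ Σ |c_n|^2 = 3π^2 + 4.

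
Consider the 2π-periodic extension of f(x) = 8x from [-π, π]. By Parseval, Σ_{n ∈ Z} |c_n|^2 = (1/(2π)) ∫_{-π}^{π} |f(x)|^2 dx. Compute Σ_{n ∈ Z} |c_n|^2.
Σ |c_n|^2 = 64π^2/3

Expand and integrate term by term over [-π, π]:
  ∫ (8x)^2 dx = 64·(2π^3/3); ∫ 2·8·(0)·x dx = 0 (odd integrand); ∫ 0^2 dx = 0·2π.
So (1/(2π)) ∫_{-π}^{π} (8x)^2 dx = 64π^2/3 + 0 = 64π^2/3.
Parseval ⇒ Σ |c_n|^2 = 64π^2/3.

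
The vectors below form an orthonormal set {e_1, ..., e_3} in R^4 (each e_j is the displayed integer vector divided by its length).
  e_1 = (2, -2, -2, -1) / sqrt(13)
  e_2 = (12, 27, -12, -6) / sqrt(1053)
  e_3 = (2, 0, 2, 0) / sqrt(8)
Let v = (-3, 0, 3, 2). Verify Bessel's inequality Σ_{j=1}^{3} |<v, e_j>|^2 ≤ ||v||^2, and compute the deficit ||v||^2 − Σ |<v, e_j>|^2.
Σ |<v, e_j>|^2 = 196/9; ||v||^2 = 22; deficit = 2/9

Write each e_j = u_j / sqrt(<u_j, u_j>) where u_j is the displayed integer vector. Then <v, e_j> = <v, u_j> / sqrt(<u_j, u_j>), so |<v, e_j>|^2 = <v, u_j>^2 / <u_j, u_j>.
Coefficients: <v, e_1> = -14/sqrt(13), <v, e_2> = -84/sqrt(1053), <v, e_3> = 0/sqrt(8).
Square and sum: Σ |<v, e_j>|^2 = 196/9.
Compute ||v||^2 = v·v = 22.
Deficit = 22 − 196/9 = 2/9 ≥ 0, confirming Bessel's inequality. (The deficit equals ||v − Σ <v,e_j> e_j||^2, the squared distance from v to span{e_j}.)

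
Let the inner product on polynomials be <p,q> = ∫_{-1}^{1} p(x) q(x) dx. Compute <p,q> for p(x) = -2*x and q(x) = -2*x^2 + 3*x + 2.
<p,q> = -4

Expand the product: p(x)·q(x) = 4*x^3 - 6*x^2 - 4*x.
∫_{-1}^{1} of each monomial x^k gives [2/(k+1) if k even, 0 if k odd]. Integrating term-by-term (or equivalently evaluating the antiderivative F(x) = x^4 - 2*x^3 - 2*x^2 at the endpoints):
  F(1) − F(−1) = -3 − (1) = -4.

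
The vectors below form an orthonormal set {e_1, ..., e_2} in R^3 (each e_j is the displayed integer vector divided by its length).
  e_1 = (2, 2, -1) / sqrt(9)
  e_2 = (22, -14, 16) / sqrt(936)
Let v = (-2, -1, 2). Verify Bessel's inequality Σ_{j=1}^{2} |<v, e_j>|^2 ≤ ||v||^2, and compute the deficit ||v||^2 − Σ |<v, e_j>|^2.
Σ |<v, e_j>|^2 = 185/26; ||v||^2 = 9; deficit = 49/26

Write each e_j = u_j / sqrt(<u_j, u_j>) where u_j is the displayed integer vector. Then <v, e_j> = <v, u_j> / sqrt(<u_j, u_j>), so |<v, e_j>|^2 = <v, u_j>^2 / <u_j, u_j>.
Coefficients: <v, e_1> = -8/sqrt(9), <v, e_2> = 2/sqrt(936).
Square and sum: Σ |<v, e_j>|^2 = 185/26.
Compute ||v||^2 = v·v = 9.
Deficit = 9 − 185/26 = 49/26 ≥ 0, confirming Bessel's inequality. (The deficit equals ||v − Σ <v,e_j> e_j||^2, the squared distance from v to span{e_j}.)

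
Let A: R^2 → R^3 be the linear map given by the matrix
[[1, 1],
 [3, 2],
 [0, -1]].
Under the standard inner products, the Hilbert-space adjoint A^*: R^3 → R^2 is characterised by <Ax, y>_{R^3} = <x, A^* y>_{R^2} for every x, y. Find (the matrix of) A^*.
A^* = A^T =
[[1, 3, 0],
 [1, 2, -1]]

For real matrices with standard dot products, the defining identity <Ax, y> = <x, A^* y> gives (Ax)^T y = x^T (A^*) y, i.e. x^T A^T y = x^T (A^*) y. Since this holds for all x, y, we must have A^* = A^T. Therefore
A^* =
[[1, 3, 0],
 [1, 2, -1]].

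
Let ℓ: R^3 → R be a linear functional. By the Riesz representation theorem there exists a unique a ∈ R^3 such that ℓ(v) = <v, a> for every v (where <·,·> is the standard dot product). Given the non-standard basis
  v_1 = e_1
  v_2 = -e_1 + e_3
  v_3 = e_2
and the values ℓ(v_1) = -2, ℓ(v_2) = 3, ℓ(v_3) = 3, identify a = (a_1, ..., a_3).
a = (-2, 3, 1)

Write a = (a_1, ..., a_3) in the standard basis. For each basis vector v_i, ℓ(v_i) = <v_i, a> is a linear equation in the a_j's. Collect the n equations into a matrix system V a = ℓ, where row i of V is v_i (expressed in the standard basis). Since V is invertible (lower-triangular with 1s on the diagonal, up to permutation), solve by back-substitution:
  V =
[[1, 0, 0],
 [-1, 0, 1],
 [0, 1, 0]]
  V a = (-2, 3, 3)
Solving gives a = (-2, 3, 1).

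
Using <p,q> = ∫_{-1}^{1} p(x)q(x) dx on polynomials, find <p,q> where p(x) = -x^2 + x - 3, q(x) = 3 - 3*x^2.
<p,q> = -64/5

Expand the product: p(x)·q(x) = 3*x^4 - 3*x^3 + 6*x^2 + 3*x - 9.
∫_{-1}^{1} of each monomial x^k gives [2/(k+1) if k even, 0 if k odd]. Integrating term-by-term (or equivalently evaluating the antiderivative F(x) = 3*x^5/5 - 3*x^4/4 + 2*x^3 + 3*x^2/2 - 9*x at the endpoints):
  F(1) − F(−1) = -113/20 − (143/20) = -64/5.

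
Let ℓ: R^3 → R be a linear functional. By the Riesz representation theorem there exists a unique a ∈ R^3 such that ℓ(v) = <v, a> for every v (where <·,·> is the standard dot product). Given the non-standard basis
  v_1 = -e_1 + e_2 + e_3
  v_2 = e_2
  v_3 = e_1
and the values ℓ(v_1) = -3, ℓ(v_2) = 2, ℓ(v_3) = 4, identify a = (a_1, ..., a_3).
a = (4, 2, -1)

Write a = (a_1, ..., a_3) in the standard basis. For each basis vector v_i, ℓ(v_i) = <v_i, a> is a linear equation in the a_j's. Collect the n equations into a matrix system V a = ℓ, where row i of V is v_i (expressed in the standard basis). Since V is invertible (lower-triangular with 1s on the diagonal, up to permutation), solve by back-substitution:
  V =
[[-1, 1, 1],
 [0, 1, 0],
 [1, 0, 0]]
  V a = (-3, 2, 4)
Solving gives a = (4, 2, -1).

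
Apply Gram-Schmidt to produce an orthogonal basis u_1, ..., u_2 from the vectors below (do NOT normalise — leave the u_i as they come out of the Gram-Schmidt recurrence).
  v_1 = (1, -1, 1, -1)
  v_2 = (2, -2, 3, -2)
Orthogonal basis:
  u_1 = (1, -1, 1, -1)
  u_2 = (-1/4, 1/4, 3/4, 1/4)

Apply the Gram-Schmidt recurrence
  u_1 = v_1
  u_i = v_i − Σ_{j<i} ((v_i · u_j) / (u_j · u_j)) · u_j.

Step by step this gives:
  u_1 = (1, -1, 1, -1)
  u_2 = (-1/4, 1/4, 3/4, 1/4)

Orthogonality check:
  u_2 · u_1 = 0 (should be 0)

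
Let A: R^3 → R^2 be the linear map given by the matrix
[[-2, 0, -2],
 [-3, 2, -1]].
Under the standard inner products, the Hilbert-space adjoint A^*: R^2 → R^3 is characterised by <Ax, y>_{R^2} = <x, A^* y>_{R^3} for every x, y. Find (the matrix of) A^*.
A^* = A^T =
[[-2, -3],
 [0, 2],
 [-2, -1]]

For real matrices with standard dot products, the defining identity <Ax, y> = <x, A^* y> gives (Ax)^T y = x^T (A^*) y, i.e. x^T A^T y = x^T (A^*) y. Since this holds for all x, y, we must have A^* = A^T. Therefore
A^* =
[[-2, -3],
 [0, 2],
 [-2, -1]].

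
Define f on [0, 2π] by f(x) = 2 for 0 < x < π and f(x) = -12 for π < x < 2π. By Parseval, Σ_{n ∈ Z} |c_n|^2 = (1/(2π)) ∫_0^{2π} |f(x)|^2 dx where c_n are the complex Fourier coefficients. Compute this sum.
Σ |c_n|^2 = 74

Parseval equates the L^2 energy of f (normalised by 1/(2π)) with the ℓ^2 sum of its Fourier coefficients: (1/(2π)) ∫_0^{2π} |f|^2 = Σ |c_n|^2.
Compute the left side: (1/(2π)) [∫_0^π 2^2 dx + ∫_π^{2π} (-12)^2 dx] = (1/(2π)) · (4π + 144π) = (4 + 144)/2 = 74.
So Σ_{n ∈ Z} |c_n|^2 = 74.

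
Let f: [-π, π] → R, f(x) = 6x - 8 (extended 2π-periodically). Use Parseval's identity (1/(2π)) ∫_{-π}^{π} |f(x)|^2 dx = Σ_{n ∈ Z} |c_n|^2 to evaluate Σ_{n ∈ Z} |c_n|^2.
Σ |c_n|^2 = 12π^2 + 64

Expand and integrate term by term over [-π, π]:
  ∫ (6x)^2 dx = 36·(2π^3/3); ∫ 2·6·(-8)·x dx = 0 (odd integrand); ∫ (-8)^2 dx = 64·2π.
So (1/(2π)) ∫_{-π}^{π} (6x - 8)^2 dx = 36π^2/3 + 64 = 12π^2 + 64.
Parseval ⇒ Σ |c_n|^2 = 12π^2 + 64.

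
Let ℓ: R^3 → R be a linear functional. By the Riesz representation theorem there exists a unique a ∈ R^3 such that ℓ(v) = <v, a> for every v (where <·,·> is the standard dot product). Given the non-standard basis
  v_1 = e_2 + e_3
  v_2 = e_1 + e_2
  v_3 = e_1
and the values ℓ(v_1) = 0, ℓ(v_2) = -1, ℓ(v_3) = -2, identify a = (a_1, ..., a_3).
a = (-2, 1, -1)

Write a = (a_1, ..., a_3) in the standard basis. For each basis vector v_i, ℓ(v_i) = <v_i, a> is a linear equation in the a_j's. Collect the n equations into a matrix system V a = ℓ, where row i of V is v_i (expressed in the standard basis). Since V is invertible (lower-triangular with 1s on the diagonal, up to permutation), solve by back-substitution:
  V =
[[0, 1, 1],
 [1, 1, 0],
 [1, 0, 0]]
  V a = (0, -1, -2)
Solving gives a = (-2, 1, -1).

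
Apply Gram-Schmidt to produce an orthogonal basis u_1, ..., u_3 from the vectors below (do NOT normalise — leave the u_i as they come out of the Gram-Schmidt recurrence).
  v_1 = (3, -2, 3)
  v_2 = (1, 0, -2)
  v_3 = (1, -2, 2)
Orthogonal basis:
  u_1 = (3, -2, 3)
  u_2 = (31/22, -3/11, -35/22)
  u_3 = (-40/101, -90/101, -20/101)

Apply the Gram-Schmidt recurrence
  u_1 = v_1
  u_i = v_i − Σ_{j<i} ((v_i · u_j) / (u_j · u_j)) · u_j.

Step by step this gives:
  u_1 = (3, -2, 3)
  u_2 = (31/22, -3/11, -35/22)
  u_3 = (-40/101, -90/101, -20/101)

Orthogonality check:
  u_2 · u_1 = 0 (should be 0)
  u_3 · u_1 = 0 (should be 0)
  u_3 · u_2 = 0 (should be 0)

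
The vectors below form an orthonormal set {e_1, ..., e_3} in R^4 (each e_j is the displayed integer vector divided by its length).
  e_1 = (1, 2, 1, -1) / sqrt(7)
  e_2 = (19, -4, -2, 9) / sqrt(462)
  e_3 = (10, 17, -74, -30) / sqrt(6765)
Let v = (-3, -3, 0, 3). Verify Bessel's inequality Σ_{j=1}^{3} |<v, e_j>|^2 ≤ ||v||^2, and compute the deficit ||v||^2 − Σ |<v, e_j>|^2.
Σ |<v, e_j>|^2 = 5247/205; ||v||^2 = 27; deficit = 288/205

Write each e_j = u_j / sqrt(<u_j, u_j>) where u_j is the displayed integer vector. Then <v, e_j> = <v, u_j> / sqrt(<u_j, u_j>), so |<v, e_j>|^2 = <v, u_j>^2 / <u_j, u_j>.
Coefficients: <v, e_1> = -12/sqrt(7), <v, e_2> = -18/sqrt(462), <v, e_3> = -171/sqrt(6765).
Square and sum: Σ |<v, e_j>|^2 = 5247/205.
Compute ||v||^2 = v·v = 27.
Deficit = 27 − 5247/205 = 288/205 ≥ 0, confirming Bessel's inequality. (The deficit equals ||v − Σ <v,e_j> e_j||^2, the squared distance from v to span{e_j}.)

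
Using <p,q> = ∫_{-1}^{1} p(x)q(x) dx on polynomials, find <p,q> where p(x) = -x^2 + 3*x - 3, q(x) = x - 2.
<p,q> = 46/3

Expand the product: p(x)·q(x) = -x^3 + 5*x^2 - 9*x + 6.
∫_{-1}^{1} of each monomial x^k gives [2/(k+1) if k even, 0 if k odd]. Integrating term-by-term (or equivalently evaluating the antiderivative F(x) = -x^4/4 + 5*x^3/3 - 9*x^2/2 + 6*x at the endpoints):
  F(1) − F(−1) = 35/12 − (-149/12) = 46/3.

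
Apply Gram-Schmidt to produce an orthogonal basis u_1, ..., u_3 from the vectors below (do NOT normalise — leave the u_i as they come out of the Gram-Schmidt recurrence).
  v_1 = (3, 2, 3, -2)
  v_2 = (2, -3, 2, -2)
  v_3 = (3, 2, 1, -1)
Orthogonal basis:
  u_1 = (3, 2, 3, -2)
  u_2 = (11/13, -49/13, 11/13, -16/13)
  u_3 = (238/223, -6/223, -208/223, 39/223)

Apply the Gram-Schmidt recurrence
  u_1 = v_1
  u_i = v_i − Σ_{j<i} ((v_i · u_j) / (u_j · u_j)) · u_j.

Step by step this gives:
  u_1 = (3, 2, 3, -2)
  u_2 = (11/13, -49/13, 11/13, -16/13)
  u_3 = (238/223, -6/223, -208/223, 39/223)

Orthogonality check:
  u_2 · u_1 = 0 (should be 0)
  u_3 · u_1 = 0 (should be 0)
  u_3 · u_2 = 0 (should be 0)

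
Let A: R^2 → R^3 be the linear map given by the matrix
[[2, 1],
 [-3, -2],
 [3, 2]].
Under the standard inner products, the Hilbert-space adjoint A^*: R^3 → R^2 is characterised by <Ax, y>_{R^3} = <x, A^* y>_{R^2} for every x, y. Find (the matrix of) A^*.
A^* = A^T =
[[2, -3, 3],
 [1, -2, 2]]

For real matrices with standard dot products, the defining identity <Ax, y> = <x, A^* y> gives (Ax)^T y = x^T (A^*) y, i.e. x^T A^T y = x^T (A^*) y. Since this holds for all x, y, we must have A^* = A^T. Therefore
A^* =
[[2, -3, 3],
 [1, -2, 2]].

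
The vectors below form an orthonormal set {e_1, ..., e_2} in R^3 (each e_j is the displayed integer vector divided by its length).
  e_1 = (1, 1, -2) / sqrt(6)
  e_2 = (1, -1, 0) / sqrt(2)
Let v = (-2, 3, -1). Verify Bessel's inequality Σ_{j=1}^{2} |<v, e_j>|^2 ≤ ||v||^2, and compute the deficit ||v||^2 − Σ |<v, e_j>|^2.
Σ |<v, e_j>|^2 = 14; ||v||^2 = 14; deficit = 0

Write each e_j = u_j / sqrt(<u_j, u_j>) where u_j is the displayed integer vector. Then <v, e_j> = <v, u_j> / sqrt(<u_j, u_j>), so |<v, e_j>|^2 = <v, u_j>^2 / <u_j, u_j>.
Coefficients: <v, e_1> = 3/sqrt(6), <v, e_2> = -5/sqrt(2).
Square and sum: Σ |<v, e_j>|^2 = 14.
Compute ||v||^2 = v·v = 14.
Deficit = 14 − 14 = 0 ≥ 0, confirming Bessel's inequality. (The deficit equals ||v − Σ <v,e_j> e_j||^2, the squared distance from v to span{e_j}.)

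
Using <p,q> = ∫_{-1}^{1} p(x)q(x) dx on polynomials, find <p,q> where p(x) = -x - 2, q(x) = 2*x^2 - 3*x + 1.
<p,q> = -14/3

Expand the product: p(x)·q(x) = -2*x^3 - x^2 + 5*x - 2.
∫_{-1}^{1} of each monomial x^k gives [2/(k+1) if k even, 0 if k odd]. Integrating term-by-term (or equivalently evaluating the antiderivative F(x) = -x^4/2 - x^3/3 + 5*x^2/2 - 2*x at the endpoints):
  F(1) − F(−1) = -1/3 − (13/3) = -14/3.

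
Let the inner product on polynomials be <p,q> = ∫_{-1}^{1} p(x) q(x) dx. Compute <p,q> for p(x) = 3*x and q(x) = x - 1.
<p,q> = 2

Expand the product: p(x)·q(x) = 3*x^2 - 3*x.
∫_{-1}^{1} of each monomial x^k gives [2/(k+1) if k even, 0 if k odd]. Integrating term-by-term (or equivalently evaluating the antiderivative F(x) = x^3 - 3*x^2/2 at the endpoints):
  F(1) − F(−1) = -1/2 − (-5/2) = 2.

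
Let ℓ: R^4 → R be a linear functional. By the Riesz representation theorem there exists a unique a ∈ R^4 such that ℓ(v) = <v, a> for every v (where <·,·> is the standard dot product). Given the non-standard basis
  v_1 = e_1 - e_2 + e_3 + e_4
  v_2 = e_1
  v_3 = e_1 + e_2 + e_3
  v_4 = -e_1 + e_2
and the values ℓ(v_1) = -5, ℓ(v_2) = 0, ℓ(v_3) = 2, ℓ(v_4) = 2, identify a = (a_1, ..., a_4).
a = (0, 2, 0, -3)

Write a = (a_1, ..., a_4) in the standard basis. For each basis vector v_i, ℓ(v_i) = <v_i, a> is a linear equation in the a_j's. Collect the n equations into a matrix system V a = ℓ, where row i of V is v_i (expressed in the standard basis). Since V is invertible (lower-triangular with 1s on the diagonal, up to permutation), solve by back-substitution:
  V =
[[1, -1, 1, 1],
 [1, 0, 0, 0],
 [1, 1, 1, 0],
 [-1, 1, 0, 0]]
  V a = (-5, 0, 2, 2)
Solving gives a = (0, 2, 0, -3).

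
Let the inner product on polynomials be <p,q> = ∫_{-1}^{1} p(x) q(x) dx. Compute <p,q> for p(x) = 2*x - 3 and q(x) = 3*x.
<p,q> = 4

Expand the product: p(x)·q(x) = 6*x^2 - 9*x.
∫_{-1}^{1} of each monomial x^k gives [2/(k+1) if k even, 0 if k odd]. Integrating term-by-term (or equivalently evaluating the antiderivative F(x) = 2*x^3 - 9*x^2/2 at the endpoints):
  F(1) − F(−1) = -5/2 − (-13/2) = 4.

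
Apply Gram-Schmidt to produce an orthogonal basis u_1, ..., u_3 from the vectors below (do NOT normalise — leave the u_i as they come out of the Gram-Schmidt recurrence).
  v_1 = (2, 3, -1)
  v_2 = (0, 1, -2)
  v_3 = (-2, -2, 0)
Orthogonal basis:
  u_1 = (2, 3, -1)
  u_2 = (-5/7, -1/14, -23/14)
  u_3 = (-2/9, 8/45, 4/45)

Apply the Gram-Schmidt recurrence
  u_1 = v_1
  u_i = v_i − Σ_{j<i} ((v_i · u_j) / (u_j · u_j)) · u_j.

Step by step this gives:
  u_1 = (2, 3, -1)
  u_2 = (-5/7, -1/14, -23/14)
  u_3 = (-2/9, 8/45, 4/45)

Orthogonality check:
  u_2 · u_1 = 0 (should be 0)
  u_3 · u_1 = 0 (should be 0)
  u_3 · u_2 = 0 (should be 0)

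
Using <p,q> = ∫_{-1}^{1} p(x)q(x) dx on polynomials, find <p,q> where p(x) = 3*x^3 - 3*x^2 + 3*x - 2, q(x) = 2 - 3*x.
<p,q> = -108/5

Expand the product: p(x)·q(x) = -9*x^4 + 15*x^3 - 15*x^2 + 12*x - 4.
∫_{-1}^{1} of each monomial x^k gives [2/(k+1) if k even, 0 if k odd]. Integrating term-by-term (or equivalently evaluating the antiderivative F(x) = -9*x^5/5 + 15*x^4/4 - 5*x^3 + 6*x^2 - 4*x at the endpoints):
  F(1) − F(−1) = -21/20 − (411/20) = -108/5.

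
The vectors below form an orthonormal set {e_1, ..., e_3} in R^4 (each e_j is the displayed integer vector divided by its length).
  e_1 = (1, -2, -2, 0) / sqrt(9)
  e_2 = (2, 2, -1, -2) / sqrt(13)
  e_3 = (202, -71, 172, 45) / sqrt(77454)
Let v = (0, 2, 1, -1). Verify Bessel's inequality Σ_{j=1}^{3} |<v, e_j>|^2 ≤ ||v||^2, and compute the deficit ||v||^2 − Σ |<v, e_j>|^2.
Σ |<v, e_j>|^2 = 3923/662; ||v||^2 = 6; deficit = 49/662

Write each e_j = u_j / sqrt(<u_j, u_j>) where u_j is the displayed integer vector. Then <v, e_j> = <v, u_j> / sqrt(<u_j, u_j>), so |<v, e_j>|^2 = <v, u_j>^2 / <u_j, u_j>.
Coefficients: <v, e_1> = -6/sqrt(9), <v, e_2> = 5/sqrt(13), <v, e_3> = -15/sqrt(77454).
Square and sum: Σ |<v, e_j>|^2 = 3923/662.
Compute ||v||^2 = v·v = 6.
Deficit = 6 − 3923/662 = 49/662 ≥ 0, confirming Bessel's inequality. (The deficit equals ||v − Σ <v,e_j> e_j||^2, the squared distance from v to span{e_j}.)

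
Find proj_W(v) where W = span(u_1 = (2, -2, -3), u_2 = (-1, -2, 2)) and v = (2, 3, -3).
proj_W(v) = (224/137, 406/137, -441/137)

Set up U = [u_1 | ... | u_2] ∈ R^(3×2). The projector onto W = col(U) is P = U (U^T U)^(-1) U^T.
Compute U^T U =
  [17, -4]
  [-4, 9],
and U^T v = (7, -14).
Solve U^T U · c = U^T v for the coefficients: c = (7/137, -210/137). The projection is proj_W(v) = U c.
Check: (v - proj_W(v)) · u_1 = 0  (should be 0).
Check: (v - proj_W(v)) · u_2 = 0  (should be 0).
Result: proj_W(v) = (224/137, 406/137, -441/137).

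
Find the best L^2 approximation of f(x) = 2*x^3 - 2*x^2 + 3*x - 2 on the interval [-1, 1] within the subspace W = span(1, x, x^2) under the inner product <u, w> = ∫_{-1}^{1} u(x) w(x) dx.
g(x) = -2*x^2 + 21*x/5 - 2

The best approximation g ∈ W is the orthogonal projection of f onto W. Writing g = a_0 + a_1 x + a_2 x^2, the coefficients solve the normal equations G · a = b where
  G_{ij} = <φ_i, φ_j> and b_i = <f, φ_i>, with φ_0 = 1, φ_1 = x, φ_2 = x^2.
G =
  [2, 0, 2/3]
  [0, 2/3, 0]
  [2/3, 0, 2/5],
b = (-16/3, 14/5, -32/15).
Solving gives a_0 = -2, a_1 = 21/5, a_2 = -2, so
  g(x) = -2*x^2 + 21*x/5 - 2.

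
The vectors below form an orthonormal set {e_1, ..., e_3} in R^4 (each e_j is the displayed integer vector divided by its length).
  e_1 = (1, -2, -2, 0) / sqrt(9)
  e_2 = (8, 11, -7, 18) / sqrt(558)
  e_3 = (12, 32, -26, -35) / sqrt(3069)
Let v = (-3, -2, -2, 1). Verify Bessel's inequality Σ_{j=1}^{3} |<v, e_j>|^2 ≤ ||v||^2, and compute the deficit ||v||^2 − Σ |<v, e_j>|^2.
Σ |<v, e_j>|^2 = 532/99; ||v||^2 = 18; deficit = 1250/99

Write each e_j = u_j / sqrt(<u_j, u_j>) where u_j is the displayed integer vector. Then <v, e_j> = <v, u_j> / sqrt(<u_j, u_j>), so |<v, e_j>|^2 = <v, u_j>^2 / <u_j, u_j>.
Coefficients: <v, e_1> = 5/sqrt(9), <v, e_2> = -14/sqrt(558), <v, e_3> = -83/sqrt(3069).
Square and sum: Σ |<v, e_j>|^2 = 532/99.
Compute ||v||^2 = v·v = 18.
Deficit = 18 − 532/99 = 1250/99 ≥ 0, confirming Bessel's inequality. (The deficit equals ||v − Σ <v,e_j> e_j||^2, the squared distance from v to span{e_j}.)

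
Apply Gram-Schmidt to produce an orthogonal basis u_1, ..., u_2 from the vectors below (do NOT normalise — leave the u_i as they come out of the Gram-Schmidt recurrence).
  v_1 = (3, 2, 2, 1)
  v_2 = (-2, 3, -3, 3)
Orthogonal basis:
  u_1 = (3, 2, 2, 1)
  u_2 = (-3/2, 10/3, -8/3, 19/6)

Apply the Gram-Schmidt recurrence
  u_1 = v_1
  u_i = v_i − Σ_{j<i} ((v_i · u_j) / (u_j · u_j)) · u_j.

Step by step this gives:
  u_1 = (3, 2, 2, 1)
  u_2 = (-3/2, 10/3, -8/3, 19/6)

Orthogonality check:
  u_2 · u_1 = 0 (should be 0)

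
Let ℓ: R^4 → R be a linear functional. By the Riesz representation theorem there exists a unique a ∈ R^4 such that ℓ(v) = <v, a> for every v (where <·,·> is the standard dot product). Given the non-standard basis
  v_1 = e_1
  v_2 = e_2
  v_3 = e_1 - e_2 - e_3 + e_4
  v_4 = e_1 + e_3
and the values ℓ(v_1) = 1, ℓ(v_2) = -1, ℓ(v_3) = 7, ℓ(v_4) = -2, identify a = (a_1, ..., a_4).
a = (1, -1, -3, 2)

Write a = (a_1, ..., a_4) in the standard basis. For each basis vector v_i, ℓ(v_i) = <v_i, a> is a linear equation in the a_j's. Collect the n equations into a matrix system V a = ℓ, where row i of V is v_i (expressed in the standard basis). Since V is invertible (lower-triangular with 1s on the diagonal, up to permutation), solve by back-substitution:
  V =
[[1, 0, 0, 0],
 [0, 1, 0, 0],
 [1, -1, -1, 1],
 [1, 0, 1, 0]]
  V a = (1, -1, 7, -2)
Solving gives a = (1, -1, -3, 2).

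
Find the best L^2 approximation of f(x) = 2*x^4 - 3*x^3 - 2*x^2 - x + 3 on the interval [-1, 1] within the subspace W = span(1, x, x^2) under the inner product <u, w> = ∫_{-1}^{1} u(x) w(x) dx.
g(x) = -2*x^2/7 - 14*x/5 + 99/35

The best approximation g ∈ W is the orthogonal projection of f onto W. Writing g = a_0 + a_1 x + a_2 x^2, the coefficients solve the normal equations G · a = b where
  G_{ij} = <φ_i, φ_j> and b_i = <f, φ_i>, with φ_0 = 1, φ_1 = x, φ_2 = x^2.
G =
  [2, 0, 2/3]
  [0, 2/3, 0]
  [2/3, 0, 2/5],
b = (82/15, -28/15, 62/35).
Solving gives a_0 = 99/35, a_1 = -14/5, a_2 = -2/7, so
  g(x) = -2*x^2/7 - 14*x/5 + 99/35.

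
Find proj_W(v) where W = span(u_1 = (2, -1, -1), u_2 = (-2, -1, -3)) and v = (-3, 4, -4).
proj_W(v) = (-4, 0, -2)

Set up U = [u_1 | ... | u_2] ∈ R^(3×2). The projector onto W = col(U) is P = U (U^T U)^(-1) U^T.
Compute U^T U =
  [6, 0]
  [0, 14],
and U^T v = (-6, 14).
Solve U^T U · c = U^T v for the coefficients: c = (-1, 1). The projection is proj_W(v) = U c.
Check: (v - proj_W(v)) · u_1 = 0  (should be 0).
Check: (v - proj_W(v)) · u_2 = 0  (should be 0).
Result: proj_W(v) = (-4, 0, -2).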